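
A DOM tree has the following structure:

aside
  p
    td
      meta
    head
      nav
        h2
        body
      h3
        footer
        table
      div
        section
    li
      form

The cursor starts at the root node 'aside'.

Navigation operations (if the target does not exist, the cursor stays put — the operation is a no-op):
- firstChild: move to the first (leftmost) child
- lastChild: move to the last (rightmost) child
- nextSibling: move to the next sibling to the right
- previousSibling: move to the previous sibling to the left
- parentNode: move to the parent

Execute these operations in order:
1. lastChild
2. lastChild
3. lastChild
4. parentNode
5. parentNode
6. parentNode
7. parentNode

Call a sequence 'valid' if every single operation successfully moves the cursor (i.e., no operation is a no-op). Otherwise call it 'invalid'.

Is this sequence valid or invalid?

After 1 (lastChild): p
After 2 (lastChild): li
After 3 (lastChild): form
After 4 (parentNode): li
After 5 (parentNode): p
After 6 (parentNode): aside
After 7 (parentNode): aside (no-op, stayed)

Answer: invalid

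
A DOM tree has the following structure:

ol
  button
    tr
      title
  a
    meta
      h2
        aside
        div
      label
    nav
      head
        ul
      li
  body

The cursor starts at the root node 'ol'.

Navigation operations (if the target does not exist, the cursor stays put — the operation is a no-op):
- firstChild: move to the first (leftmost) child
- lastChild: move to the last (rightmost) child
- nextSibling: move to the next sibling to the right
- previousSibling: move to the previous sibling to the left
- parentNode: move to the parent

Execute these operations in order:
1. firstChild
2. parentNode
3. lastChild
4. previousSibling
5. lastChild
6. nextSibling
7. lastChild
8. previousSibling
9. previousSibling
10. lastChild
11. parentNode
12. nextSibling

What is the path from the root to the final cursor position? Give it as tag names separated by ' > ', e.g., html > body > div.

After 1 (firstChild): button
After 2 (parentNode): ol
After 3 (lastChild): body
After 4 (previousSibling): a
After 5 (lastChild): nav
After 6 (nextSibling): nav (no-op, stayed)
After 7 (lastChild): li
After 8 (previousSibling): head
After 9 (previousSibling): head (no-op, stayed)
After 10 (lastChild): ul
After 11 (parentNode): head
After 12 (nextSibling): li

Answer: ol > a > nav > li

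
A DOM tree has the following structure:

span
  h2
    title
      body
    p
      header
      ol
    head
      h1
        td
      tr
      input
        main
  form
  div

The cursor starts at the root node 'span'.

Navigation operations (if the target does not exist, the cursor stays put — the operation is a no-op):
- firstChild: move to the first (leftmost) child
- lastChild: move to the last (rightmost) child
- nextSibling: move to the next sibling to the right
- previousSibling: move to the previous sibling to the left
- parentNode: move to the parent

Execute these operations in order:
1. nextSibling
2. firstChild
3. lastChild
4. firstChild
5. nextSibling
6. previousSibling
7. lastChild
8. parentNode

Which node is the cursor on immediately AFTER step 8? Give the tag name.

Answer: h1

Derivation:
After 1 (nextSibling): span (no-op, stayed)
After 2 (firstChild): h2
After 3 (lastChild): head
After 4 (firstChild): h1
After 5 (nextSibling): tr
After 6 (previousSibling): h1
After 7 (lastChild): td
After 8 (parentNode): h1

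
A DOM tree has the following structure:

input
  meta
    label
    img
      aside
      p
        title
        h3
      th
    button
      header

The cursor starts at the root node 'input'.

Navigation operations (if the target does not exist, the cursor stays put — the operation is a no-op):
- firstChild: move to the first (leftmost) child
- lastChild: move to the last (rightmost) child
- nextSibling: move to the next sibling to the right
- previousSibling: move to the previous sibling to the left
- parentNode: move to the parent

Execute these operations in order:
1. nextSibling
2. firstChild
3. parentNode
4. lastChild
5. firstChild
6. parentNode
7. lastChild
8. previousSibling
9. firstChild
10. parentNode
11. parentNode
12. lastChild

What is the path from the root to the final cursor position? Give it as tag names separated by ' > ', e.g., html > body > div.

Answer: input > meta > button

Derivation:
After 1 (nextSibling): input (no-op, stayed)
After 2 (firstChild): meta
After 3 (parentNode): input
After 4 (lastChild): meta
After 5 (firstChild): label
After 6 (parentNode): meta
After 7 (lastChild): button
After 8 (previousSibling): img
After 9 (firstChild): aside
After 10 (parentNode): img
After 11 (parentNode): meta
After 12 (lastChild): button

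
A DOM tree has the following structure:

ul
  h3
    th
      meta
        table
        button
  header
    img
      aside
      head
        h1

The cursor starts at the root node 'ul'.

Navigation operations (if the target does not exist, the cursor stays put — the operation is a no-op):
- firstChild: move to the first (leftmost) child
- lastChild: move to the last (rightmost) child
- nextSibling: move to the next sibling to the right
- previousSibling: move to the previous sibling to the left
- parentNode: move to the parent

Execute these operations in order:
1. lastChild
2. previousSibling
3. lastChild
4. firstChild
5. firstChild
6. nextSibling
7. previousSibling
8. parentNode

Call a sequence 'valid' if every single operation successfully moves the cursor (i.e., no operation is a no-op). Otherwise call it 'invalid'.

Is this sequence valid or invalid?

Answer: valid

Derivation:
After 1 (lastChild): header
After 2 (previousSibling): h3
After 3 (lastChild): th
After 4 (firstChild): meta
After 5 (firstChild): table
After 6 (nextSibling): button
After 7 (previousSibling): table
After 8 (parentNode): meta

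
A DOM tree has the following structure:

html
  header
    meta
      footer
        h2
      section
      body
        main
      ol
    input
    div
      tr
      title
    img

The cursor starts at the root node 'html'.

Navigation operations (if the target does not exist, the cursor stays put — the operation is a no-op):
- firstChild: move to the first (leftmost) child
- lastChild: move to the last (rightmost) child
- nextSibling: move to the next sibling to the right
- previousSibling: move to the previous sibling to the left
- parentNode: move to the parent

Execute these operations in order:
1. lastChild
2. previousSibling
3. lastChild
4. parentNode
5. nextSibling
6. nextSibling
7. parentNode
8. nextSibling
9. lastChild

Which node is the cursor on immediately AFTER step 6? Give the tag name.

After 1 (lastChild): header
After 2 (previousSibling): header (no-op, stayed)
After 3 (lastChild): img
After 4 (parentNode): header
After 5 (nextSibling): header (no-op, stayed)
After 6 (nextSibling): header (no-op, stayed)

Answer: header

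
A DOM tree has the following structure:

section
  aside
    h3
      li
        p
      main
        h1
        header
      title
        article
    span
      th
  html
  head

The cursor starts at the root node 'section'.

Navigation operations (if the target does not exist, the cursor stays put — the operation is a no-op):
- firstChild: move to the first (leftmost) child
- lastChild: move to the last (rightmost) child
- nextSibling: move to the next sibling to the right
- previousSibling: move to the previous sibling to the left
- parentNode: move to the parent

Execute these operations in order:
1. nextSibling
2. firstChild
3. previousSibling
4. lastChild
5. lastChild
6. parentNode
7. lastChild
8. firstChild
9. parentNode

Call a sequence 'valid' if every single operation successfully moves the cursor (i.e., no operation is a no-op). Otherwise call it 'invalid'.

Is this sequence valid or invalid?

Answer: invalid

Derivation:
After 1 (nextSibling): section (no-op, stayed)
After 2 (firstChild): aside
After 3 (previousSibling): aside (no-op, stayed)
After 4 (lastChild): span
After 5 (lastChild): th
After 6 (parentNode): span
After 7 (lastChild): th
After 8 (firstChild): th (no-op, stayed)
After 9 (parentNode): span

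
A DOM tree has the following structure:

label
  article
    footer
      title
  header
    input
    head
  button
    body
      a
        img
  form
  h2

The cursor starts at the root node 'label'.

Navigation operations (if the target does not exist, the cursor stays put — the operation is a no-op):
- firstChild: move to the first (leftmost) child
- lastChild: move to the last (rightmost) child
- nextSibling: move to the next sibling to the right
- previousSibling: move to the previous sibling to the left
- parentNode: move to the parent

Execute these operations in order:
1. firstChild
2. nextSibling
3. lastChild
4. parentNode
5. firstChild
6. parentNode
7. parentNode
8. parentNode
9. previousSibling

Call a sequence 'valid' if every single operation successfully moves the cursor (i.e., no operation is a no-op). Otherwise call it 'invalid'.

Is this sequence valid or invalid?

After 1 (firstChild): article
After 2 (nextSibling): header
After 3 (lastChild): head
After 4 (parentNode): header
After 5 (firstChild): input
After 6 (parentNode): header
After 7 (parentNode): label
After 8 (parentNode): label (no-op, stayed)
After 9 (previousSibling): label (no-op, stayed)

Answer: invalid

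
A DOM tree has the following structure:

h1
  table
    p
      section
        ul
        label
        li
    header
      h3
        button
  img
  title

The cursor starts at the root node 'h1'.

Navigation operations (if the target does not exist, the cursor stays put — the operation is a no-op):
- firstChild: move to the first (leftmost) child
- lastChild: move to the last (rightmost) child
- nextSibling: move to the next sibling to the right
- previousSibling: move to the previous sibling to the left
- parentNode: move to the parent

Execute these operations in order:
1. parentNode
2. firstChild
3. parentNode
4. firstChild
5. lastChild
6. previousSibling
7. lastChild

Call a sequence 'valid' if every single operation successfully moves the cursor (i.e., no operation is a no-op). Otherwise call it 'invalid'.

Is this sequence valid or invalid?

After 1 (parentNode): h1 (no-op, stayed)
After 2 (firstChild): table
After 3 (parentNode): h1
After 4 (firstChild): table
After 5 (lastChild): header
After 6 (previousSibling): p
After 7 (lastChild): section

Answer: invalid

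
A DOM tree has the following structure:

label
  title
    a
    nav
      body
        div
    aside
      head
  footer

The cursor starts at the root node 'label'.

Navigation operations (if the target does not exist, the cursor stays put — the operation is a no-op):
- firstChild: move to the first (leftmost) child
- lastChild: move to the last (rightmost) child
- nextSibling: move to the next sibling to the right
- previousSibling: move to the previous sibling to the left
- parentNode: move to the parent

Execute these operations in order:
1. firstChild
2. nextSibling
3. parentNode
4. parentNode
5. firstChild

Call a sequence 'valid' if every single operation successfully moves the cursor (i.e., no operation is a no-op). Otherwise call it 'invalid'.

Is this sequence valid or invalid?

Answer: invalid

Derivation:
After 1 (firstChild): title
After 2 (nextSibling): footer
After 3 (parentNode): label
After 4 (parentNode): label (no-op, stayed)
After 5 (firstChild): title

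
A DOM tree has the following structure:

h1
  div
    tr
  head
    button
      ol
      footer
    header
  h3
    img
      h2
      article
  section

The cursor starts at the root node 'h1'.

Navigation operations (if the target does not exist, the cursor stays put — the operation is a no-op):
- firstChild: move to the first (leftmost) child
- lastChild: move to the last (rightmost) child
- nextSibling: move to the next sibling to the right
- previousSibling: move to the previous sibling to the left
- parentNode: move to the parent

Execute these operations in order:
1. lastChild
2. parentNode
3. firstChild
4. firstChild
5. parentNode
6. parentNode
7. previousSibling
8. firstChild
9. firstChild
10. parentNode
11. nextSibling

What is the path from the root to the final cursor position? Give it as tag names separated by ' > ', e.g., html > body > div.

After 1 (lastChild): section
After 2 (parentNode): h1
After 3 (firstChild): div
After 4 (firstChild): tr
After 5 (parentNode): div
After 6 (parentNode): h1
After 7 (previousSibling): h1 (no-op, stayed)
After 8 (firstChild): div
After 9 (firstChild): tr
After 10 (parentNode): div
After 11 (nextSibling): head

Answer: h1 > head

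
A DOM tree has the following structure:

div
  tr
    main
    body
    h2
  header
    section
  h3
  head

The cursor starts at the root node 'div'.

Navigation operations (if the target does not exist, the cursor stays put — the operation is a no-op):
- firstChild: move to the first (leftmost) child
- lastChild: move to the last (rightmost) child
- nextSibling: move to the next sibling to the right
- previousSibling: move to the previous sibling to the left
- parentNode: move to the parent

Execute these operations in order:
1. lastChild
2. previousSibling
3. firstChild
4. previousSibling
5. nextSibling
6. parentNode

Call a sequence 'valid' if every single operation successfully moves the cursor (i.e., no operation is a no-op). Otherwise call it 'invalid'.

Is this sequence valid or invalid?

Answer: invalid

Derivation:
After 1 (lastChild): head
After 2 (previousSibling): h3
After 3 (firstChild): h3 (no-op, stayed)
After 4 (previousSibling): header
After 5 (nextSibling): h3
After 6 (parentNode): div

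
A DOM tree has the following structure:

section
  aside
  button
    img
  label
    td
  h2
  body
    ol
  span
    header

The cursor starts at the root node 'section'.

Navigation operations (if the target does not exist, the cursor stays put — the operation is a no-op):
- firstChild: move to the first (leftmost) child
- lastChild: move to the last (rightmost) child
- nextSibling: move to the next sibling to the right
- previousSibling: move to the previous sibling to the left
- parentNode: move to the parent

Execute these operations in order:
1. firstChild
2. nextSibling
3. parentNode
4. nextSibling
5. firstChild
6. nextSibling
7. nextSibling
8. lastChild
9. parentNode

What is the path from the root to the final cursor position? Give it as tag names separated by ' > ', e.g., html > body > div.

Answer: section > label

Derivation:
After 1 (firstChild): aside
After 2 (nextSibling): button
After 3 (parentNode): section
After 4 (nextSibling): section (no-op, stayed)
After 5 (firstChild): aside
After 6 (nextSibling): button
After 7 (nextSibling): label
After 8 (lastChild): td
After 9 (parentNode): label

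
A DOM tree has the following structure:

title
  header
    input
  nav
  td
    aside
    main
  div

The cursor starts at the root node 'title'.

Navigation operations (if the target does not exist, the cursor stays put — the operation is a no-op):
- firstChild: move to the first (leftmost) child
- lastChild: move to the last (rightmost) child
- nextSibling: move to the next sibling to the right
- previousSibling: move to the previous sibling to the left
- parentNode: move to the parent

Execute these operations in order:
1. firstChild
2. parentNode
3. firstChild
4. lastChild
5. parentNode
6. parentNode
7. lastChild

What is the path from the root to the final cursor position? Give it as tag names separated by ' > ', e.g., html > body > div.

Answer: title > div

Derivation:
After 1 (firstChild): header
After 2 (parentNode): title
After 3 (firstChild): header
After 4 (lastChild): input
After 5 (parentNode): header
After 6 (parentNode): title
After 7 (lastChild): div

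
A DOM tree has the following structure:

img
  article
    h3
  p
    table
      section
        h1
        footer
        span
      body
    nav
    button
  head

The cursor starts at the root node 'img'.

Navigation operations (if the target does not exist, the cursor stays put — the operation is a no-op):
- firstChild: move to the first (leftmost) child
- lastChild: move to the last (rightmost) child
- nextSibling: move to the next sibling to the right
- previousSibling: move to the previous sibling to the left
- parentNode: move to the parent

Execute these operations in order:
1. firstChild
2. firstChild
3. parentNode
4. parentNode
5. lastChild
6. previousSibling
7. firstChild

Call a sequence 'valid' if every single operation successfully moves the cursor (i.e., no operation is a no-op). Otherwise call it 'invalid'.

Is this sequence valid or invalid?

After 1 (firstChild): article
After 2 (firstChild): h3
After 3 (parentNode): article
After 4 (parentNode): img
After 5 (lastChild): head
After 6 (previousSibling): p
After 7 (firstChild): table

Answer: valid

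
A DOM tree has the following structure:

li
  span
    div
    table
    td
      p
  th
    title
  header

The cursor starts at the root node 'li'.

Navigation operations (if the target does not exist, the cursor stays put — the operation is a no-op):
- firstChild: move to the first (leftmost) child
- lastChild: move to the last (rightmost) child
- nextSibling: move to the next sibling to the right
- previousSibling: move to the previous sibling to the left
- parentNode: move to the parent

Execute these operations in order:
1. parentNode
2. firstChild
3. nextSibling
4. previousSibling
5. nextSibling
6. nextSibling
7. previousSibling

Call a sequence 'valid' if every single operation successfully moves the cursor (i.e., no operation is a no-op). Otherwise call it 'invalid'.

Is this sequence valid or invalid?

Answer: invalid

Derivation:
After 1 (parentNode): li (no-op, stayed)
After 2 (firstChild): span
After 3 (nextSibling): th
After 4 (previousSibling): span
After 5 (nextSibling): th
After 6 (nextSibling): header
After 7 (previousSibling): th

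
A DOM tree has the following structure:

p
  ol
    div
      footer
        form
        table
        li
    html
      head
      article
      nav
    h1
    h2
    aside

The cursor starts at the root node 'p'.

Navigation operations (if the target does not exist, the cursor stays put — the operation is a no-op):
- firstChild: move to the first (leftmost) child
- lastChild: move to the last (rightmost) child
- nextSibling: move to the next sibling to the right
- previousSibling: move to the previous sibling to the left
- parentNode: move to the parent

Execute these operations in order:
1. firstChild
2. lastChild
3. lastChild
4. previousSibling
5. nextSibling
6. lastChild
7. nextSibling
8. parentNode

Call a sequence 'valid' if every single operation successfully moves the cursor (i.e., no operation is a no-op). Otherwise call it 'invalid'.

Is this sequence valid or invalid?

After 1 (firstChild): ol
After 2 (lastChild): aside
After 3 (lastChild): aside (no-op, stayed)
After 4 (previousSibling): h2
After 5 (nextSibling): aside
After 6 (lastChild): aside (no-op, stayed)
After 7 (nextSibling): aside (no-op, stayed)
After 8 (parentNode): ol

Answer: invalid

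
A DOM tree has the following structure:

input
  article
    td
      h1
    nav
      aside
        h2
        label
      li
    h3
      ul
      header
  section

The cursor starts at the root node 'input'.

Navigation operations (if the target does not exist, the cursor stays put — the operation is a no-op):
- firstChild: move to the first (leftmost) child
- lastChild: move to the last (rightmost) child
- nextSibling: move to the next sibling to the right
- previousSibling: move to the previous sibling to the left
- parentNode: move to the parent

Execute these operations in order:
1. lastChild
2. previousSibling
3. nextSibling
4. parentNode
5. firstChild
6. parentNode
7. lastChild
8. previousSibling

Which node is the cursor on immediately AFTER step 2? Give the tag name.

Answer: article

Derivation:
After 1 (lastChild): section
After 2 (previousSibling): article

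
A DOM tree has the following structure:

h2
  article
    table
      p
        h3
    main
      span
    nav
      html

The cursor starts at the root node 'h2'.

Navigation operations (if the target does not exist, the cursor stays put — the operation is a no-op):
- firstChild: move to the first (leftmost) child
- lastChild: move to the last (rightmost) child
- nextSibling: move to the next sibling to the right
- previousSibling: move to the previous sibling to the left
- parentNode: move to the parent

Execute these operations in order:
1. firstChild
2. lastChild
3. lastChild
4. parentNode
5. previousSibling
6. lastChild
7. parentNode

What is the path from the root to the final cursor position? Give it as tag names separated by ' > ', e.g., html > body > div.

After 1 (firstChild): article
After 2 (lastChild): nav
After 3 (lastChild): html
After 4 (parentNode): nav
After 5 (previousSibling): main
After 6 (lastChild): span
After 7 (parentNode): main

Answer: h2 > article > main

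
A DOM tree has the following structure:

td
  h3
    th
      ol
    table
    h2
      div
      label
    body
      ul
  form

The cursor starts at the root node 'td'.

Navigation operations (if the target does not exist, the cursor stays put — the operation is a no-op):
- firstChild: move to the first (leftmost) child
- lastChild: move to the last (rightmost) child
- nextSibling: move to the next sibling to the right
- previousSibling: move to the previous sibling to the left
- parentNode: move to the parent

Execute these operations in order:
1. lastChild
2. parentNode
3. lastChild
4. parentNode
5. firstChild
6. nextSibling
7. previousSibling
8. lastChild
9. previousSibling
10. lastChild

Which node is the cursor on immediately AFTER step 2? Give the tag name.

After 1 (lastChild): form
After 2 (parentNode): td

Answer: td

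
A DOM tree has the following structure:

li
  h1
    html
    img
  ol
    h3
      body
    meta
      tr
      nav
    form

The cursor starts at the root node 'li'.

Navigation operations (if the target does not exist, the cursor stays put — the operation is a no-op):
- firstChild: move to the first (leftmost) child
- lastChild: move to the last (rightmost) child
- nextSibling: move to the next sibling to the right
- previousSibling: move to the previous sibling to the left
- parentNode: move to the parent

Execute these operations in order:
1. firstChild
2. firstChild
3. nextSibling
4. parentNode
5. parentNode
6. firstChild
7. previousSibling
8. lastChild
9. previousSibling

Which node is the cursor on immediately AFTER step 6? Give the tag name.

After 1 (firstChild): h1
After 2 (firstChild): html
After 3 (nextSibling): img
After 4 (parentNode): h1
After 5 (parentNode): li
After 6 (firstChild): h1

Answer: h1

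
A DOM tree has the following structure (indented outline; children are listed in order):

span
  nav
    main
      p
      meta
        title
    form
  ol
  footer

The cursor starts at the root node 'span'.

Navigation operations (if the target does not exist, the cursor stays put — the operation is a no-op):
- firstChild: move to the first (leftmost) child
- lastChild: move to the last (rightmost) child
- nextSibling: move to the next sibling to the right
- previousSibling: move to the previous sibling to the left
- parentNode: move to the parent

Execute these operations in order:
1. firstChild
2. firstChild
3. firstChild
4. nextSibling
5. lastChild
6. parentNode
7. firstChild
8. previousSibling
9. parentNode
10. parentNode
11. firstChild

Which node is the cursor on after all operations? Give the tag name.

Answer: p

Derivation:
After 1 (firstChild): nav
After 2 (firstChild): main
After 3 (firstChild): p
After 4 (nextSibling): meta
After 5 (lastChild): title
After 6 (parentNode): meta
After 7 (firstChild): title
After 8 (previousSibling): title (no-op, stayed)
After 9 (parentNode): meta
After 10 (parentNode): main
After 11 (firstChild): p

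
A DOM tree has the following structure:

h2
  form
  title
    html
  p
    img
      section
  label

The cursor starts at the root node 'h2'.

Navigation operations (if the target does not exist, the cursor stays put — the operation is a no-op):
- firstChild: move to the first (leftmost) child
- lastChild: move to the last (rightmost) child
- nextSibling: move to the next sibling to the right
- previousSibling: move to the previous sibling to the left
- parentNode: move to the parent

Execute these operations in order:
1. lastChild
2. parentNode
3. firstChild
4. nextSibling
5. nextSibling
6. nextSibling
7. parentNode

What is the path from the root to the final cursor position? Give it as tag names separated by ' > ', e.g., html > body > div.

Answer: h2

Derivation:
After 1 (lastChild): label
After 2 (parentNode): h2
After 3 (firstChild): form
After 4 (nextSibling): title
After 5 (nextSibling): p
After 6 (nextSibling): label
After 7 (parentNode): h2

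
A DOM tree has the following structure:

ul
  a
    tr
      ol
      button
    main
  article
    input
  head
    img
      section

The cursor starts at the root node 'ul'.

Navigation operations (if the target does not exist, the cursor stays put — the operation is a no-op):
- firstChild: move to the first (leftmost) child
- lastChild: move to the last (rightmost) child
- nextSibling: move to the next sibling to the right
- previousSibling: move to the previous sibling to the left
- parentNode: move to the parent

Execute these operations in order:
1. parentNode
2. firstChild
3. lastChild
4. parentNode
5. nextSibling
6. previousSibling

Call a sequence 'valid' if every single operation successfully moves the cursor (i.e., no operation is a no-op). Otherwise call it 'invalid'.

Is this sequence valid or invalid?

After 1 (parentNode): ul (no-op, stayed)
After 2 (firstChild): a
After 3 (lastChild): main
After 4 (parentNode): a
After 5 (nextSibling): article
After 6 (previousSibling): a

Answer: invalid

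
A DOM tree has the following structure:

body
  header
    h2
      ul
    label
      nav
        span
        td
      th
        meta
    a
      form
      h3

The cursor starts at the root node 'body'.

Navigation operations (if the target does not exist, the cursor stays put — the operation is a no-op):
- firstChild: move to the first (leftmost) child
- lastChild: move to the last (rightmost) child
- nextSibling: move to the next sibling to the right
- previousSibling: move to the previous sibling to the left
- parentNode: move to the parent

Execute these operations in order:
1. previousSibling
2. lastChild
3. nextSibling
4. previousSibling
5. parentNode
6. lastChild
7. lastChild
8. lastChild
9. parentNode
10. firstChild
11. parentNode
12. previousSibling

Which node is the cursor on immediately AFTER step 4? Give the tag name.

Answer: header

Derivation:
After 1 (previousSibling): body (no-op, stayed)
After 2 (lastChild): header
After 3 (nextSibling): header (no-op, stayed)
After 4 (previousSibling): header (no-op, stayed)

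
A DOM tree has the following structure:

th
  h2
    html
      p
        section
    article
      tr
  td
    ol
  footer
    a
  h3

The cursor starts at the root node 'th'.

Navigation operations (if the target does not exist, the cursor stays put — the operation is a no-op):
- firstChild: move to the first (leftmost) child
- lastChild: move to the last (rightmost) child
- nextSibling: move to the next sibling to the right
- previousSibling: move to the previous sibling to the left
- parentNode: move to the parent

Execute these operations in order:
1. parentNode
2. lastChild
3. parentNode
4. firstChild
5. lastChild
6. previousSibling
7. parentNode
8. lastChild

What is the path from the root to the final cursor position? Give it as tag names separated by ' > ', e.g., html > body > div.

After 1 (parentNode): th (no-op, stayed)
After 2 (lastChild): h3
After 3 (parentNode): th
After 4 (firstChild): h2
After 5 (lastChild): article
After 6 (previousSibling): html
After 7 (parentNode): h2
After 8 (lastChild): article

Answer: th > h2 > article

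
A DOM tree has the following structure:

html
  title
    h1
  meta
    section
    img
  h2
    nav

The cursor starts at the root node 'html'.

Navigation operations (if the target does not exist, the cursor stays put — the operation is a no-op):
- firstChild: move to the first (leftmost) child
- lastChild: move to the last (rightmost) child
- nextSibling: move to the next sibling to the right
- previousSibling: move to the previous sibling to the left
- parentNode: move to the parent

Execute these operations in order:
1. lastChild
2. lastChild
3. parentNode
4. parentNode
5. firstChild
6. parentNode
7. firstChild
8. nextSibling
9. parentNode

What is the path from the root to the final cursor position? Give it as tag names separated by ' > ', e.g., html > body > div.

Answer: html

Derivation:
After 1 (lastChild): h2
After 2 (lastChild): nav
After 3 (parentNode): h2
After 4 (parentNode): html
After 5 (firstChild): title
After 6 (parentNode): html
After 7 (firstChild): title
After 8 (nextSibling): meta
After 9 (parentNode): html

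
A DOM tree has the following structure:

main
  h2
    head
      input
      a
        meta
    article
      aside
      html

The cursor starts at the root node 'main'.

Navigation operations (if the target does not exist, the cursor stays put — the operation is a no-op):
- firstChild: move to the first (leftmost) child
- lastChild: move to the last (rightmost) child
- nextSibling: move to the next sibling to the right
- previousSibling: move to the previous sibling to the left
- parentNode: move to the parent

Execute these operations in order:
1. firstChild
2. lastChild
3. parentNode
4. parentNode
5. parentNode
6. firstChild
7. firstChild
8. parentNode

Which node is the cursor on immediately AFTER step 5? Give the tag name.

Answer: main

Derivation:
After 1 (firstChild): h2
After 2 (lastChild): article
After 3 (parentNode): h2
After 4 (parentNode): main
After 5 (parentNode): main (no-op, stayed)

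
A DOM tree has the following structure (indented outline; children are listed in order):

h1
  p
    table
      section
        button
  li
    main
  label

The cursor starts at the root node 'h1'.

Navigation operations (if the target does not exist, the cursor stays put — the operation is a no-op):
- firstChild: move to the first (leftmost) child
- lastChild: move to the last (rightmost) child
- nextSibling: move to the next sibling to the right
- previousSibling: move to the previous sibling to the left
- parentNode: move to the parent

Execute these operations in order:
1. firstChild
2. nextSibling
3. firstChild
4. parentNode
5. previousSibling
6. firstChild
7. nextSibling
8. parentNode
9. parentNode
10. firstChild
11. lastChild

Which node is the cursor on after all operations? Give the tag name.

After 1 (firstChild): p
After 2 (nextSibling): li
After 3 (firstChild): main
After 4 (parentNode): li
After 5 (previousSibling): p
After 6 (firstChild): table
After 7 (nextSibling): table (no-op, stayed)
After 8 (parentNode): p
After 9 (parentNode): h1
After 10 (firstChild): p
After 11 (lastChild): table

Answer: table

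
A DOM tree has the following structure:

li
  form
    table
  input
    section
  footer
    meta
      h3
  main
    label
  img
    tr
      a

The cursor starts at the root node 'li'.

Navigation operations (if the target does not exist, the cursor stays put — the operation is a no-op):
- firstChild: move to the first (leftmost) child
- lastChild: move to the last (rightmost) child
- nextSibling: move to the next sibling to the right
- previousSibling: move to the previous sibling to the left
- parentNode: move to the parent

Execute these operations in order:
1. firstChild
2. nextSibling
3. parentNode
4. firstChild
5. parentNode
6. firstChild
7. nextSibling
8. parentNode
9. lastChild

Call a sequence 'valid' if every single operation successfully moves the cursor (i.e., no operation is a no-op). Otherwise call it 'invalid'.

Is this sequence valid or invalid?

Answer: valid

Derivation:
After 1 (firstChild): form
After 2 (nextSibling): input
After 3 (parentNode): li
After 4 (firstChild): form
After 5 (parentNode): li
After 6 (firstChild): form
After 7 (nextSibling): input
After 8 (parentNode): li
After 9 (lastChild): img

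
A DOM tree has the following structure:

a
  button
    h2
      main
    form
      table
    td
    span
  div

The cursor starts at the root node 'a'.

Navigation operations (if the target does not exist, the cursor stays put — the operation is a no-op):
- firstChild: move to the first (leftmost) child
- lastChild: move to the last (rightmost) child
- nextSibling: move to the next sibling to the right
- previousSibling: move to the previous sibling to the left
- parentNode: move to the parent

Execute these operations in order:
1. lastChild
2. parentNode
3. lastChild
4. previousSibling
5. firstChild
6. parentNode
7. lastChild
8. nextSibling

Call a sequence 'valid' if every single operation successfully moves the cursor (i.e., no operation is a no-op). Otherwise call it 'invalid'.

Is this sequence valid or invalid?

Answer: invalid

Derivation:
After 1 (lastChild): div
After 2 (parentNode): a
After 3 (lastChild): div
After 4 (previousSibling): button
After 5 (firstChild): h2
After 6 (parentNode): button
After 7 (lastChild): span
After 8 (nextSibling): span (no-op, stayed)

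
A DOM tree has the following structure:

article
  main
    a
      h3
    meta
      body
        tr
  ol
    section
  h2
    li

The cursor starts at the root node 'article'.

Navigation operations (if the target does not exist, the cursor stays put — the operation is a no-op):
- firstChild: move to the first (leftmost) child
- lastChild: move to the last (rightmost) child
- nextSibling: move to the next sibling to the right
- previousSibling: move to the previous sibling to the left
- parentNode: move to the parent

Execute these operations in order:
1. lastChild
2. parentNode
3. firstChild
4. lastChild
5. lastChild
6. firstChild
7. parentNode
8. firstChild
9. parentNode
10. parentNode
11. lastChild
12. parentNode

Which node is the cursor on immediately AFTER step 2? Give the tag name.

After 1 (lastChild): h2
After 2 (parentNode): article

Answer: article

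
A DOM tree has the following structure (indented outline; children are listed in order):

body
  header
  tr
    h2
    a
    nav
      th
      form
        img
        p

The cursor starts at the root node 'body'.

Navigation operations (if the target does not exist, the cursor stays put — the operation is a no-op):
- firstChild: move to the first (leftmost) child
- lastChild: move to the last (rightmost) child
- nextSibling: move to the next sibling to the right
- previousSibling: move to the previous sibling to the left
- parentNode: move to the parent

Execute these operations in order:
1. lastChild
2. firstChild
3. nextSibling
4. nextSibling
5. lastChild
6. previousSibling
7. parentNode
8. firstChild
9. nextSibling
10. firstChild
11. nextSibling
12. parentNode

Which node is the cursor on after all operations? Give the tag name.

Answer: form

Derivation:
After 1 (lastChild): tr
After 2 (firstChild): h2
After 3 (nextSibling): a
After 4 (nextSibling): nav
After 5 (lastChild): form
After 6 (previousSibling): th
After 7 (parentNode): nav
After 8 (firstChild): th
After 9 (nextSibling): form
After 10 (firstChild): img
After 11 (nextSibling): p
After 12 (parentNode): form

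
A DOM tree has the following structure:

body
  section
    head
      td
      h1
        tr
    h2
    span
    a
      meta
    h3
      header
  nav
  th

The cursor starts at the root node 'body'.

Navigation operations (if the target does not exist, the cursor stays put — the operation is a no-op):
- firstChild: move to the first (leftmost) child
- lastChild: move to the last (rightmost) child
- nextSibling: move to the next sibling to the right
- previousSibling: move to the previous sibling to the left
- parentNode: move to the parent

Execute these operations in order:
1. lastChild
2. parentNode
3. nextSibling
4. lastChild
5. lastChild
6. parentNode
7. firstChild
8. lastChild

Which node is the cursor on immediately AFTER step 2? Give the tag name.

Answer: body

Derivation:
After 1 (lastChild): th
After 2 (parentNode): body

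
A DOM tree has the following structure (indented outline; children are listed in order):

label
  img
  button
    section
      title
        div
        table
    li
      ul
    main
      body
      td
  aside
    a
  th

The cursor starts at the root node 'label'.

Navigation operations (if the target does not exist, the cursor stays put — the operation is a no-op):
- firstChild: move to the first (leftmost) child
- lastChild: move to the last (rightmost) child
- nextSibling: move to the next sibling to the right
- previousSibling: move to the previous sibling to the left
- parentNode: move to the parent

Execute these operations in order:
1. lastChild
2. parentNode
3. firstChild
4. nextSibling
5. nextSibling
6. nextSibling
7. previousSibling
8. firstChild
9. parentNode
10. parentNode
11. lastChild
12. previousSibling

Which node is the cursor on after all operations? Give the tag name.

Answer: aside

Derivation:
After 1 (lastChild): th
After 2 (parentNode): label
After 3 (firstChild): img
After 4 (nextSibling): button
After 5 (nextSibling): aside
After 6 (nextSibling): th
After 7 (previousSibling): aside
After 8 (firstChild): a
After 9 (parentNode): aside
After 10 (parentNode): label
After 11 (lastChild): th
After 12 (previousSibling): aside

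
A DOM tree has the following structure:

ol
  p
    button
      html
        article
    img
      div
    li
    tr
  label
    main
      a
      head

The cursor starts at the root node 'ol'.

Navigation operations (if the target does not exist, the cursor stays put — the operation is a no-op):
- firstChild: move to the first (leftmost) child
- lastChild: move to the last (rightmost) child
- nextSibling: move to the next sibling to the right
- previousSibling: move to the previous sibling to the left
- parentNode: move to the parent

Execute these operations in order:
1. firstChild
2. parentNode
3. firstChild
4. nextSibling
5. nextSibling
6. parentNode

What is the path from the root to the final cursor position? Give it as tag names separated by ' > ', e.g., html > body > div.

Answer: ol

Derivation:
After 1 (firstChild): p
After 2 (parentNode): ol
After 3 (firstChild): p
After 4 (nextSibling): label
After 5 (nextSibling): label (no-op, stayed)
After 6 (parentNode): ol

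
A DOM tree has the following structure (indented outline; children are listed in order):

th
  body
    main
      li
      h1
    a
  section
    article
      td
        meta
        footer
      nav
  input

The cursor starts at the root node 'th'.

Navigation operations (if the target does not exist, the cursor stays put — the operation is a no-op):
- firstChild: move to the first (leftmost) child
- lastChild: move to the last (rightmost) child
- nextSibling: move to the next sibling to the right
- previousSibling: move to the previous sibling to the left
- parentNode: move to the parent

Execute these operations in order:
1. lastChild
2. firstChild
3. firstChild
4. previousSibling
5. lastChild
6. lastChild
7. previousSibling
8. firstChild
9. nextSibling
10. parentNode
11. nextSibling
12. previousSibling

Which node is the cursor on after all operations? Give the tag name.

After 1 (lastChild): input
After 2 (firstChild): input (no-op, stayed)
After 3 (firstChild): input (no-op, stayed)
After 4 (previousSibling): section
After 5 (lastChild): article
After 6 (lastChild): nav
After 7 (previousSibling): td
After 8 (firstChild): meta
After 9 (nextSibling): footer
After 10 (parentNode): td
After 11 (nextSibling): nav
After 12 (previousSibling): td

Answer: td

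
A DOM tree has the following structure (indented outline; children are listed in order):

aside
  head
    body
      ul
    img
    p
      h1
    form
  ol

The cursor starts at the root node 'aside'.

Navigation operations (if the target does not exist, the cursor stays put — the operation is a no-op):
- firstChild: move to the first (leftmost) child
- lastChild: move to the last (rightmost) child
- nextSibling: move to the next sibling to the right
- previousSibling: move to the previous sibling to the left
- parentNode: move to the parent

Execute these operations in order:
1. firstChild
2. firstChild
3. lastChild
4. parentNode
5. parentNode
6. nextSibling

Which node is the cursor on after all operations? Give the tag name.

After 1 (firstChild): head
After 2 (firstChild): body
After 3 (lastChild): ul
After 4 (parentNode): body
After 5 (parentNode): head
After 6 (nextSibling): ol

Answer: ol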